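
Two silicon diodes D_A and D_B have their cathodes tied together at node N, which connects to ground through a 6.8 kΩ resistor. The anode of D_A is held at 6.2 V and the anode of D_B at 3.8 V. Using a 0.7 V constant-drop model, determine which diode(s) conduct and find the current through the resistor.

Only D_A conducts; I_R ≈ 0.81 mA

Assume both conduct. Then node N would need to be at both 6.2−0.7 = 5.5 V and 3.8−0.7 = 3.1 V, which is impossible.
Assume only D_A conducts: V_N = 6.2 − 0.7 = 5.5 V, so I_R = 5.5/6.8 = 0.809 mA.
Check D_B: its anode-to-cathode voltage is 3.8 − 5.5 = -1.7 V < 0.7 V, so it is off. The assumption is consistent.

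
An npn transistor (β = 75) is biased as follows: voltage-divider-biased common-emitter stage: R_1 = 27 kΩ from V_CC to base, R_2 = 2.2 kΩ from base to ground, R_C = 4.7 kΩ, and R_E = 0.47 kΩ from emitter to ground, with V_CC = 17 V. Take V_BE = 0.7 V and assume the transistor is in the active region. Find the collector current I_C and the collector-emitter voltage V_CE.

I_C ≈ 1.2 mA, V_CE ≈ 11 V

Thevenize the base divider: V_Th = V_CC·R_2/(R_1+R_2) = 17×2.2/29.2 = 1.28 V, R_Th = R_1‖R_2 = 2.03 kΩ.
Base-emitter loop: V_Th = I_B·R_Th + V_BE + (β+1)I_B·R_E, so I_B = (1.28 − 0.7) / (2.03 + 76×0.47) = 0.0154 mA.
I_C = β·I_B = 75×0.0154 = 1.15 mA, and I_E = (β+1)I_B = 1.17 mA.
V_CE = V_CC − I_C·R_C − I_E·R_E = 17 − 1.15×4.7 − 1.17×0.47 = 11 V.
V_CE = 11 V > 0.2 V confirms active-region operation.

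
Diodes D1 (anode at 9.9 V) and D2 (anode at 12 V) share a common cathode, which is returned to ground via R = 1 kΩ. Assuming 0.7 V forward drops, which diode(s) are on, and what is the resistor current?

Only D2 conducts; I_R ≈ 11 mA

Assume both conduct. Then node N would need to be at both 9.9−0.7 = 9.2 V and 12−0.7 = 11.3 V, which is impossible.
Assume only D2 conducts: V_N = 12 − 0.7 = 11.3 V, so I_R = 11.3/1 = 11.3 mA.
Check D1: its anode-to-cathode voltage is 9.9 − 11.3 = -1.4 V < 0.7 V, so it is off. The assumption is consistent.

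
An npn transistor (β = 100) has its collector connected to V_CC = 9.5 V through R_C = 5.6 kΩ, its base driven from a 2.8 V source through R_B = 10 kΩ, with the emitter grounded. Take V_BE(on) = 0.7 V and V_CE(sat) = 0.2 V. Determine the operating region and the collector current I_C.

Assume active: I_B = (2.8 − 0.7)/10 = 0.21 mA, giving I_C = β·I_B = 21 mA.
But then V_CE = 9.5 − 21×5.6 = -108 V < V_CE(sat) = 0.2 V — impossible in the active region.
So the transistor is saturated. With V_CE = 0.2 V, I_C = (V_CC − 0.2)/R_C = 9.3/5.6 = 1.66 mA.
Check: β·I_B = 21 mA > I_C = 1.66 mA, confirming saturation.

saturation; I_C ≈ 1.7 mA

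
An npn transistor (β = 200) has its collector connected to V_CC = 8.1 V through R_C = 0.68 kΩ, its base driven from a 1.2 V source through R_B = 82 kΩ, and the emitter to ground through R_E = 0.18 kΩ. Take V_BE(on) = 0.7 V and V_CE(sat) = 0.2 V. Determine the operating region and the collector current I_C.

Assume active. Base-emitter loop: I_B = (V_BB − V_BE)/(R_B + (β+1)R_E) = (1.2 − 0.7)/(82 + 201×0.18) = 0.00423 mA.
I_C = β·I_B = 200×0.00423 = 0.846 mA.
V_CE = V_CC − I_C·R_C − I_E·R_E = 8.1 − 0.846×0.68 − 0.85×0.18 = 7.37 V > V_CE(sat), so the active-region assumption holds.

active; I_C ≈ 0.85 mA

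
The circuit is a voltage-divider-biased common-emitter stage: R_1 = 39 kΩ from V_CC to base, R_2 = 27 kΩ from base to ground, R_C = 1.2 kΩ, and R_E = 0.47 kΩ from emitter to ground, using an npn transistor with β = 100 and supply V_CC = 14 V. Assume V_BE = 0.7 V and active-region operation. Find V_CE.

V_CE ≈ 0.73 V

Thevenize the base divider: V_Th = V_CC·R_2/(R_1+R_2) = 14×27/66 = 5.73 V, R_Th = R_1‖R_2 = 16 kΩ.
Base-emitter loop: V_Th = I_B·R_Th + V_BE + (β+1)I_B·R_E, so I_B = (5.73 − 0.7) / (16 + 101×0.47) = 0.0793 mA.
I_C = β·I_B = 100×0.0793 = 7.93 mA, and I_E = (β+1)I_B = 8.01 mA.
V_CE = V_CC − I_C·R_C − I_E·R_E = 14 − 7.93×1.2 − 8.01×0.47 = 0.726 V.
V_CE = 0.726 V > 0.2 V confirms active-region operation.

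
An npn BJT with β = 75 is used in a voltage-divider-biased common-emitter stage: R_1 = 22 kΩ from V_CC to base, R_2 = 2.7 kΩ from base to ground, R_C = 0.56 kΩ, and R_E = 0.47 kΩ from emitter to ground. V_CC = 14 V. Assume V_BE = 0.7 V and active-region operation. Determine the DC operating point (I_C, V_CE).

I_C ≈ 1.6 mA, V_CE ≈ 12 V

Thevenize the base divider: V_Th = V_CC·R_2/(R_1+R_2) = 14×2.7/24.7 = 1.53 V, R_Th = R_1‖R_2 = 2.4 kΩ.
Base-emitter loop: V_Th = I_B·R_Th + V_BE + (β+1)I_B·R_E, so I_B = (1.53 − 0.7) / (2.4 + 76×0.47) = 0.0218 mA.
I_C = β·I_B = 75×0.0218 = 1.63 mA, and I_E = (β+1)I_B = 1.66 mA.
V_CE = V_CC − I_C·R_C − I_E·R_E = 14 − 1.63×0.56 − 1.66×0.47 = 12.3 V.
V_CE = 12.3 V > 0.2 V confirms active-region operation.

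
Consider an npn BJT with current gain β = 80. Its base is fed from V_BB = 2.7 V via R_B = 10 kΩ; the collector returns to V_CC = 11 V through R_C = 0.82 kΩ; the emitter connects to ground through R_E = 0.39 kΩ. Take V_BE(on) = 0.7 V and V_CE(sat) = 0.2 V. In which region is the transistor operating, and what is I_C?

Assume active. Base-emitter loop: I_B = (V_BB − V_BE)/(R_B + (β+1)R_E) = (2.7 − 0.7)/(10 + 81×0.39) = 0.0481 mA.
I_C = β·I_B = 80×0.0481 = 3.85 mA.
V_CE = V_CC − I_C·R_C − I_E·R_E = 11 − 3.85×0.82 − 3.9×0.39 = 6.33 V > V_CE(sat), so the active-region assumption holds.

active; I_C ≈ 3.8 mA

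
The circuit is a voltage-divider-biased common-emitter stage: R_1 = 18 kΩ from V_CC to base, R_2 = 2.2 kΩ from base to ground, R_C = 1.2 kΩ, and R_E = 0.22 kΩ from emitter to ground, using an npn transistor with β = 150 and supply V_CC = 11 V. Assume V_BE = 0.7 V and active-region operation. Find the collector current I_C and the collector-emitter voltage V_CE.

I_C ≈ 2.1 mA, V_CE ≈ 8 V

Thevenize the base divider: V_Th = V_CC·R_2/(R_1+R_2) = 11×2.2/20.2 = 1.2 V, R_Th = R_1‖R_2 = 1.96 kΩ.
Base-emitter loop: V_Th = I_B·R_Th + V_BE + (β+1)I_B·R_E, so I_B = (1.2 − 0.7) / (1.96 + 151×0.22) = 0.0142 mA.
I_C = β·I_B = 150×0.0142 = 2.12 mA, and I_E = (β+1)I_B = 2.14 mA.
V_CE = V_CC − I_C·R_C − I_E·R_E = 11 − 2.12×1.2 − 2.14×0.22 = 7.98 V.
V_CE = 7.98 V > 0.2 V confirms active-region operation.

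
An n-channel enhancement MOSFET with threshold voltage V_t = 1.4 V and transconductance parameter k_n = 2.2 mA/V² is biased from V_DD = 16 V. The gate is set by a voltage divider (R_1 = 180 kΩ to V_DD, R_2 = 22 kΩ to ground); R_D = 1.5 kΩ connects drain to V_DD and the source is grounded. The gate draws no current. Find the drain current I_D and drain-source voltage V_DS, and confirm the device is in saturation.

V_G = V_DD·R_2/(R_1+R_2) = 16×22/202 = 1.74 V. With the source grounded, V_GS = V_G = 1.74 V.
Assume saturation: I_D = (k_n/2)(V_GS − V_t)² = (2.2/2)×(1.74 − 1.4)² = 1.1×0.343² = 0.129 mA.
V_DS = V_DD − I_D·R_D = 16 − 0.129×1.5 = 15.8 V.
Saturation requires V_DS ≥ V_GS − V_t = 0.343 V; 15.8 ≥ 0.343 ✓.

I_D ≈ 0.13 mA, V_DS ≈ 16 V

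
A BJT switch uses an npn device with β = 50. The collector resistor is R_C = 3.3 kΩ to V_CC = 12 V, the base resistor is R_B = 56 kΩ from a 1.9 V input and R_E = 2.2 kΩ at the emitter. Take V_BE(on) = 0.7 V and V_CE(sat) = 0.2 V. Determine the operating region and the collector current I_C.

Assume active. Base-emitter loop: I_B = (V_BB − V_BE)/(R_B + (β+1)R_E) = (1.9 − 0.7)/(56 + 51×2.2) = 0.00713 mA.
I_C = β·I_B = 50×0.00713 = 0.357 mA.
V_CE = V_CC − I_C·R_C − I_E·R_E = 12 − 0.357×3.3 − 0.364×2.2 = 10 V > V_CE(sat), so the active-region assumption holds.

active; I_C ≈ 0.36 mA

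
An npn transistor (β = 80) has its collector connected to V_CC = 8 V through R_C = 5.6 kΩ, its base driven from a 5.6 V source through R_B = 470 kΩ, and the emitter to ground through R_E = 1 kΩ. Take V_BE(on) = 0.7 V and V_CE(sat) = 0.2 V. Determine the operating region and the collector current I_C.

active; I_C ≈ 0.71 mA

Assume active. Base-emitter loop: I_B = (V_BB − V_BE)/(R_B + (β+1)R_E) = (5.6 − 0.7)/(470 + 81×1) = 0.00889 mA.
I_C = β·I_B = 80×0.00889 = 0.711 mA.
V_CE = V_CC − I_C·R_C − I_E·R_E = 8 − 0.711×5.6 − 0.72×1 = 3.3 V > V_CE(sat), so the active-region assumption holds.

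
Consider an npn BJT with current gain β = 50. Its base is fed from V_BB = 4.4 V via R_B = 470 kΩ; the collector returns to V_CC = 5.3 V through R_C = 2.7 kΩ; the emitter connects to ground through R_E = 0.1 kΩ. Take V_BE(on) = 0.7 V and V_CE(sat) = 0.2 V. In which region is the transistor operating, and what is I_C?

Assume active. Base-emitter loop: I_B = (V_BB − V_BE)/(R_B + (β+1)R_E) = (4.4 − 0.7)/(470 + 51×0.1) = 0.00779 mA.
I_C = β·I_B = 50×0.00779 = 0.389 mA.
V_CE = V_CC − I_C·R_C − I_E·R_E = 5.3 − 0.389×2.7 − 0.397×0.1 = 4.21 V > V_CE(sat), so the active-region assumption holds.

active; I_C ≈ 0.39 mA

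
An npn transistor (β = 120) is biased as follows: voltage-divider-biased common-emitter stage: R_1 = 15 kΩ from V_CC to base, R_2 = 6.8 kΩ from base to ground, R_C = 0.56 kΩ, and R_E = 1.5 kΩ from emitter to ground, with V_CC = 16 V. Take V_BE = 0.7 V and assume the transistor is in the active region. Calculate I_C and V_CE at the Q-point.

I_C ≈ 2.8 mA, V_CE ≈ 10 V

Thevenize the base divider: V_Th = V_CC·R_2/(R_1+R_2) = 16×6.8/21.8 = 4.99 V, R_Th = R_1‖R_2 = 4.68 kΩ.
Base-emitter loop: V_Th = I_B·R_Th + V_BE + (β+1)I_B·R_E, so I_B = (4.99 − 0.7) / (4.68 + 121×1.5) = 0.023 mA.
I_C = β·I_B = 120×0.023 = 2.77 mA, and I_E = (β+1)I_B = 2.79 mA.
V_CE = V_CC − I_C·R_C − I_E·R_E = 16 − 2.77×0.56 − 2.79×1.5 = 10.3 V.
V_CE = 10.3 V > 0.2 V confirms active-region operation.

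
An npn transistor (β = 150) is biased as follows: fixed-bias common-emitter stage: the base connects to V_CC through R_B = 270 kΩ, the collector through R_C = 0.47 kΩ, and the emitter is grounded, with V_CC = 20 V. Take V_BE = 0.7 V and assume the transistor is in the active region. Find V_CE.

Base loop: V_CC = I_B·R_B + V_BE, so I_B = (20 − 0.7)/270 kΩ = 0.0715 mA.
In the active region I_C = β·I_B = 150 × 0.0715 = 10.7 mA.
Collector loop: V_CE = V_CC − I_C·R_C = 20 − 10.7×0.47 = 15 V.
Since V_CE = 15 V > V_CE(sat) ≈ 0.2 V, the transistor is in the active region as assumed.

V_CE ≈ 15 V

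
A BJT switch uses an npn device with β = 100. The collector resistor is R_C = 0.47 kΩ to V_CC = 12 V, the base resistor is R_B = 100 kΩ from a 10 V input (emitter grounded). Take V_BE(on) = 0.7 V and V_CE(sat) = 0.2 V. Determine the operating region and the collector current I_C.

active; I_C ≈ 9.3 mA

Assume active. Base-emitter loop: I_B = (V_BB − V_BE)/R_B = (10 − 0.7)/100 = 0.093 mA.
I_C = β·I_B = 100×0.093 = 9.3 mA.
V_CE = V_CC − I_C·R_C = 12 − 9.3×0.47 = 7.63 V > V_CE(sat), so the active-region assumption holds.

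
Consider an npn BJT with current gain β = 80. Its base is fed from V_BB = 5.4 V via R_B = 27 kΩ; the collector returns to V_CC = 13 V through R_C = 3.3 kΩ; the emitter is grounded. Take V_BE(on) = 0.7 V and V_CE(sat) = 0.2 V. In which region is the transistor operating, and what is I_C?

Assume active: I_B = (5.4 − 0.7)/27 = 0.174 mA, giving I_C = β·I_B = 13.9 mA.
But then V_CE = 13 − 13.9×3.3 = -33 V < V_CE(sat) = 0.2 V — impossible in the active region.
So the transistor is saturated. With V_CE = 0.2 V, I_C = (V_CC − 0.2)/R_C = 12.8/3.3 = 3.88 mA.
Check: β·I_B = 13.9 mA > I_C = 3.88 mA, confirming saturation.

saturation; I_C ≈ 3.9 mA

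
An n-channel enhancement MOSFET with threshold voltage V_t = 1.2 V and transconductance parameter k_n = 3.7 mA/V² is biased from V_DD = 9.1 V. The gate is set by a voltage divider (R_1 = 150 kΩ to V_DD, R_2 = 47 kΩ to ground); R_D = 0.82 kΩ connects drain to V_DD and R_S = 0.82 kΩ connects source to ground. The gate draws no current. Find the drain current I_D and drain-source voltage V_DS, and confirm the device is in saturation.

V_G = V_DD·R_2/(R_1+R_2) = 9.1×47/197 = 2.17 V.
Assume saturation: I_D = (k_n/2)(V_GS − V_t)² with V_GS = V_G − I_D·R_S = 2.17 − 0.82·I_D.
Substituting gives 1.24·I_D² − 3.95·I_D + 1.74 = 0, with roots I_D = 0.531 or 2.64 mA.
The root I_D = 2.64 mA gives V_GS = 0.00509 V ≤ V_t, so take I_D = 0.531 mA.
Then V_GS = 1.74 V and V_DS = V_DD − I_D(R_D+R_S) = 9.1 − 0.531×1.64 = 8.23 V.
Saturation requires V_DS ≥ V_GS − V_t = 0.536 V; 8.23 ≥ 0.536 ✓.

I_D ≈ 0.53 mA, V_DS ≈ 8.2 V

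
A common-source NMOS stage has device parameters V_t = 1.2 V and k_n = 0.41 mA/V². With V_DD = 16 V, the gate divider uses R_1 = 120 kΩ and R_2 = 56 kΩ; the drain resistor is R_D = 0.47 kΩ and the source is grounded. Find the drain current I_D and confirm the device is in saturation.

V_G = V_DD·R_2/(R_1+R_2) = 16×56/176 = 5.09 V. With the source grounded, V_GS = V_G = 5.09 V.
Assume saturation: I_D = (k_n/2)(V_GS − V_t)² = (0.41/2)×(5.09 − 1.2)² = 0.205×3.89² = 3.1 mA.
V_DS = V_DD − I_D·R_D = 16 − 3.1×0.47 = 14.5 V.
Saturation requires V_DS ≥ V_GS − V_t = 3.89 V; 14.5 ≥ 3.89 ✓.

I_D ≈ 3.1 mA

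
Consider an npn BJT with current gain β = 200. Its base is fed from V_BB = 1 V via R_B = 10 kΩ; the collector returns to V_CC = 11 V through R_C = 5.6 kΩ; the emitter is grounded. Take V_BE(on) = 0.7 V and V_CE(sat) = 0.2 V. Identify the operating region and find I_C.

saturation; I_C ≈ 1.9 mA

Assume active: I_B = (1 − 0.7)/10 = 0.03 mA, giving I_C = β·I_B = 6 mA.
But then V_CE = 11 − 6×5.6 = -22.6 V < V_CE(sat) = 0.2 V — impossible in the active region.
So the transistor is saturated. With V_CE = 0.2 V, I_C = (V_CC − 0.2)/R_C = 10.8/5.6 = 1.93 mA.
Check: β·I_B = 6 mA > I_C = 1.93 mA, confirming saturation.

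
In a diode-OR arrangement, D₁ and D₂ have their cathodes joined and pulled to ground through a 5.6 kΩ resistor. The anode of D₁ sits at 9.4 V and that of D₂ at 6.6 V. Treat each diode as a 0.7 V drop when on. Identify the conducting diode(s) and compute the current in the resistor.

Assume both conduct. Then node N would need to be at both 9.4−0.7 = 8.7 V and 6.6−0.7 = 5.9 V, which is impossible.
Assume only D₁ conducts: V_N = 9.4 − 0.7 = 8.7 V, so I_R = 8.7/5.6 = 1.55 mA.
Check D₂: its anode-to-cathode voltage is 6.6 − 8.7 = -2.1 V < 0.7 V, so it is off. The assumption is consistent.

Only D₁ conducts; I_R ≈ 1.6 mA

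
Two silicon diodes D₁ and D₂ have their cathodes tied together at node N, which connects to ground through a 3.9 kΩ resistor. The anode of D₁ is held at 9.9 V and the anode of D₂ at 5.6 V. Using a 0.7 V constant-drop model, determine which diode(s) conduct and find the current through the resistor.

Only D₁ conducts; I_R ≈ 2.4 mA

Assume both conduct. Then node N would need to be at both 9.9−0.7 = 9.2 V and 5.6−0.7 = 4.9 V, which is impossible.
Assume only D₁ conducts: V_N = 9.9 − 0.7 = 9.2 V, so I_R = 9.2/3.9 = 2.36 mA.
Check D₂: its anode-to-cathode voltage is 5.6 − 9.2 = -3.6 V < 0.7 V, so it is off. The assumption is consistent.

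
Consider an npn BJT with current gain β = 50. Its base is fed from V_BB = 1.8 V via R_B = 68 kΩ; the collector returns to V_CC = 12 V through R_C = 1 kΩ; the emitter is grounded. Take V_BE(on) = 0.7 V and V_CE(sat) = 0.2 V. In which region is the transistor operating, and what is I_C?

active; I_C ≈ 0.81 mA

Assume active. Base-emitter loop: I_B = (V_BB − V_BE)/R_B = (1.8 − 0.7)/68 = 0.0162 mA.
I_C = β·I_B = 50×0.0162 = 0.809 mA.
V_CE = V_CC − I_C·R_C = 12 − 0.809×1 = 11.2 V > V_CE(sat), so the active-region assumption holds.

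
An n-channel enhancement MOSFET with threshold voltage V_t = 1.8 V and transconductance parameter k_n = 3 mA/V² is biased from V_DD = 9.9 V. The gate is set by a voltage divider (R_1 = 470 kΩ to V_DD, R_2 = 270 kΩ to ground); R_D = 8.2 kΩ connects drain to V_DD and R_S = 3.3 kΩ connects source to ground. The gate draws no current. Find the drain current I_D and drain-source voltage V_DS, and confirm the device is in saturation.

I_D ≈ 0.39 mA, V_DS ≈ 5.4 V

V_G = V_DD·R_2/(R_1+R_2) = 9.9×270/740 = 3.61 V.
Assume saturation: I_D = (k_n/2)(V_GS − V_t)² with V_GS = V_G − I_D·R_S = 3.61 − 3.3·I_D.
Substituting gives 16.3·I_D² − 18.9·I_D + 4.93 = 0, with roots I_D = 0.394 or 0.766 mA.
The root I_D = 0.766 mA gives V_GS = 1.09 V ≤ V_t, so take I_D = 0.394 mA.
Then V_GS = 2.31 V and V_DS = V_DD − I_D(R_D+R_S) = 9.9 − 0.394×11.5 = 5.37 V.
Saturation requires V_DS ≥ V_GS − V_t = 0.512 V; 5.37 ≥ 0.512 ✓.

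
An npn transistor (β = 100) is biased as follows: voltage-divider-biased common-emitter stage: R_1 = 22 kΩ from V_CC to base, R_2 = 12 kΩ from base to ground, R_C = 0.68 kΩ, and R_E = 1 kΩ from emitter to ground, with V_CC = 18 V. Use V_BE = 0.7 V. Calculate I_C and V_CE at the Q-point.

I_C ≈ 5.2 mA, V_CE ≈ 9.2 V

Thevenize the base divider: V_Th = V_CC·R_2/(R_1+R_2) = 18×12/34 = 6.35 V, R_Th = R_1‖R_2 = 7.76 kΩ.
Base-emitter loop: V_Th = I_B·R_Th + V_BE + (β+1)I_B·R_E, so I_B = (6.35 − 0.7) / (7.76 + 101×1) = 0.052 mA.
I_C = β·I_B = 100×0.052 = 5.2 mA, and I_E = (β+1)I_B = 5.25 mA.
V_CE = V_CC − I_C·R_C − I_E·R_E = 18 − 5.2×0.68 − 5.25×1 = 9.22 V.
V_CE = 9.22 V > 0.2 V confirms active-region operation.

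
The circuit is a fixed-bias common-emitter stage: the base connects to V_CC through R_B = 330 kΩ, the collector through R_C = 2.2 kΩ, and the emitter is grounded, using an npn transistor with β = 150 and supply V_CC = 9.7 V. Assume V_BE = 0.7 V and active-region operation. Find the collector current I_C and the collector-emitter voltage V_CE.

I_C ≈ 4.1 mA, V_CE ≈ 0.7 V

Base loop: V_CC = I_B·R_B + V_BE, so I_B = (9.7 − 0.7)/330 kΩ = 0.0273 mA.
In the active region I_C = β·I_B = 150 × 0.0273 = 4.09 mA.
Collector loop: V_CE = V_CC − I_C·R_C = 9.7 − 4.09×2.2 = 0.7 V.
Since V_CE = 0.7 V > V_CE(sat) ≈ 0.2 V, the transistor is in the active region as assumed.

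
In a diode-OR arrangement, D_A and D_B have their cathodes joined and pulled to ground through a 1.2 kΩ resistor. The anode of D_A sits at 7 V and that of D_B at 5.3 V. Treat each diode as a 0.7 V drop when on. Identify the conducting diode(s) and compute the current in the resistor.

Assume both conduct. Then node N would need to be at both 7−0.7 = 6.3 V and 5.3−0.7 = 4.6 V, which is impossible.
Assume only D_A conducts: V_N = 7 − 0.7 = 6.3 V, so I_R = 6.3/1.2 = 5.25 mA.
Check D_B: its anode-to-cathode voltage is 5.3 − 6.3 = -1 V < 0.7 V, so it is off. The assumption is consistent.

Only D_A conducts; I_R ≈ 5.2 mA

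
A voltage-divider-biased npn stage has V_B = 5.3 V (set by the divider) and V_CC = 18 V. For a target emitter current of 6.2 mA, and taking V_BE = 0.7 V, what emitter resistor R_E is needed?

R_E ≈ 0.74 kΩ

V_E = V_B − V_BE = 5.3 − 0.7 = 4.6 V.
R_E = V_E / I_E = 4.6 / 6.2 = 0.742 kΩ.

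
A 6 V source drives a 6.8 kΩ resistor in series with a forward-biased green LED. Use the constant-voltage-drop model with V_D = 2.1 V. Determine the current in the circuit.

KVL around the loop: 6 = V_D + I·R = 2.1 + I × 6.8 kΩ.
So I = (6 − 2.1) / 6.8 kΩ = 3.9 / 6.8 = 0.574 mA.

I ≈ 0.57 mA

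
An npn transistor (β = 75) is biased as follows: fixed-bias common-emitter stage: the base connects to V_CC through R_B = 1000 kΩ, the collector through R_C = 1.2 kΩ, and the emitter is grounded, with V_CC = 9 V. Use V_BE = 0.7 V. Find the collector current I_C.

I_C ≈ 0.62 mA

Base loop: V_CC = I_B·R_B + V_BE, so I_B = (9 − 0.7)/1000 kΩ = 0.0083 mA.
In the active region I_C = β·I_B = 75 × 0.0083 = 0.623 mA.
Collector loop: V_CE = V_CC − I_C·R_C = 9 − 0.623×1.2 = 8.25 V.
Since V_CE = 8.25 V > V_CE(sat) ≈ 0.2 V, the transistor is in the active region as assumed.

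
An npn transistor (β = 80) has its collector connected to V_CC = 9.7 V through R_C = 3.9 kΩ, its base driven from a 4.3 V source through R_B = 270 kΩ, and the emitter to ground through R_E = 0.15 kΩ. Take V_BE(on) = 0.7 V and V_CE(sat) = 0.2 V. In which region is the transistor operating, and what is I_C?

Assume active. Base-emitter loop: I_B = (V_BB − V_BE)/(R_B + (β+1)R_E) = (4.3 − 0.7)/(270 + 81×0.15) = 0.0128 mA.
I_C = β·I_B = 80×0.0128 = 1.02 mA.
V_CE = V_CC − I_C·R_C − I_E·R_E = 9.7 − 1.02×3.9 − 1.03×0.15 = 5.56 V > V_CE(sat), so the active-region assumption holds.

active; I_C ≈ 1 mA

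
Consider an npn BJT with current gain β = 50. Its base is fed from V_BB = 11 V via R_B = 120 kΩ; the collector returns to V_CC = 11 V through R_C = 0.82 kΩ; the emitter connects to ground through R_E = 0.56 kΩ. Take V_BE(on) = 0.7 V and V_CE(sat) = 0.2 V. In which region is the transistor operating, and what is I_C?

active; I_C ≈ 3.5 mA

Assume active. Base-emitter loop: I_B = (V_BB − V_BE)/(R_B + (β+1)R_E) = (11 − 0.7)/(120 + 51×0.56) = 0.0693 mA.
I_C = β·I_B = 50×0.0693 = 3.47 mA.
V_CE = V_CC − I_C·R_C − I_E·R_E = 11 − 3.47×0.82 − 3.54×0.56 = 6.18 V > V_CE(sat), so the active-region assumption holds.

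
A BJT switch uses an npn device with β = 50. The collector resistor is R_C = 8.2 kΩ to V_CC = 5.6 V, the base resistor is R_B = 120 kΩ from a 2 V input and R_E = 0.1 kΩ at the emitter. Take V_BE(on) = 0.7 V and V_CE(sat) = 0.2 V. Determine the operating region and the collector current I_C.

active; I_C ≈ 0.52 mA

Assume active. Base-emitter loop: I_B = (V_BB − V_BE)/(R_B + (β+1)R_E) = (2 − 0.7)/(120 + 51×0.1) = 0.0104 mA.
I_C = β·I_B = 50×0.0104 = 0.52 mA.
V_CE = V_CC − I_C·R_C − I_E·R_E = 5.6 − 0.52×8.2 − 0.53×0.1 = 1.29 V > V_CE(sat), so the active-region assumption holds.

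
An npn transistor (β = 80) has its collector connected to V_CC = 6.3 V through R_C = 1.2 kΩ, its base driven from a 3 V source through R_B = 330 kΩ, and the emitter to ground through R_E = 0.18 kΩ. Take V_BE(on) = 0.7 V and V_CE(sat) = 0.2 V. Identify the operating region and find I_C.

Assume active. Base-emitter loop: I_B = (V_BB − V_BE)/(R_B + (β+1)R_E) = (3 − 0.7)/(330 + 81×0.18) = 0.00667 mA.
I_C = β·I_B = 80×0.00667 = 0.534 mA.
V_CE = V_CC − I_C·R_C − I_E·R_E = 6.3 − 0.534×1.2 − 0.541×0.18 = 5.56 V > V_CE(sat), so the active-region assumption holds.

active; I_C ≈ 0.53 mA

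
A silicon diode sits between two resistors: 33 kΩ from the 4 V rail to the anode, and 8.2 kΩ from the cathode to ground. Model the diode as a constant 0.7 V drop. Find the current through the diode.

I ≈ 0.08 mA

The two resistors are in series with the diode, so KVL gives 4 = I·33 + 0.7 + I·8.2.
I = (4 − 0.7) / (33 + 8.2) kΩ = 3.3 / 41.2 = 0.0801 mA.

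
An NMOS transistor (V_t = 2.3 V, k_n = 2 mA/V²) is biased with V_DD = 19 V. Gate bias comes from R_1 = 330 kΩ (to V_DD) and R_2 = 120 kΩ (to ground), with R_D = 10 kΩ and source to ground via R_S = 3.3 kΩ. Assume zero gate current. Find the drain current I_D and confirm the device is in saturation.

I_D ≈ 0.6 mA

V_G = V_DD·R_2/(R_1+R_2) = 19×120/450 = 5.07 V.
Assume saturation: I_D = (k_n/2)(V_GS − V_t)² with V_GS = V_G − I_D·R_S = 5.07 − 3.3·I_D.
Substituting gives 10.9·I_D² − 19.3·I_D + 7.65 = 0, with roots I_D = 0.603 or 1.17 mA.
The root I_D = 1.17 mA gives V_GS = 1.22 V ≤ V_t, so take I_D = 0.603 mA.
Then V_GS = 3.08 V and V_DS = V_DD − I_D(R_D+R_S) = 19 − 0.603×13.3 = 11 V.
Saturation requires V_DS ≥ V_GS − V_t = 0.777 V; 11 ≥ 0.777 ✓.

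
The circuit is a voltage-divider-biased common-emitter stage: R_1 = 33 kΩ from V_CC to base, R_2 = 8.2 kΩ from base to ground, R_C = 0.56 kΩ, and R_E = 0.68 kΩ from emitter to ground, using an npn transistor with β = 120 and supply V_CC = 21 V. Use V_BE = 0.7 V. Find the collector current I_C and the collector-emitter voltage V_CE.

Thevenize the base divider: V_Th = V_CC·R_2/(R_1+R_2) = 21×8.2/41.2 = 4.18 V, R_Th = R_1‖R_2 = 6.57 kΩ.
Base-emitter loop: V_Th = I_B·R_Th + V_BE + (β+1)I_B·R_E, so I_B = (4.18 − 0.7) / (6.57 + 121×0.68) = 0.0392 mA.
I_C = β·I_B = 120×0.0392 = 4.7 mA, and I_E = (β+1)I_B = 4.74 mA.
V_CE = V_CC − I_C·R_C − I_E·R_E = 21 − 4.7×0.56 − 4.74×0.68 = 15.1 V.
V_CE = 15.1 V > 0.2 V confirms active-region operation.

I_C ≈ 4.7 mA, V_CE ≈ 15 V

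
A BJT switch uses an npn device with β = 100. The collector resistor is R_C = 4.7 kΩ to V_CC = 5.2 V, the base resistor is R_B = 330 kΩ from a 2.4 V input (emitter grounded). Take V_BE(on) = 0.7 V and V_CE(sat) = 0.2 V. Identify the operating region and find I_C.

Assume active. Base-emitter loop: I_B = (V_BB − V_BE)/R_B = (2.4 − 0.7)/330 = 0.00515 mA.
I_C = β·I_B = 100×0.00515 = 0.515 mA.
V_CE = V_CC − I_C·R_C = 5.2 − 0.515×4.7 = 2.78 V > V_CE(sat), so the active-region assumption holds.

active; I_C ≈ 0.52 mA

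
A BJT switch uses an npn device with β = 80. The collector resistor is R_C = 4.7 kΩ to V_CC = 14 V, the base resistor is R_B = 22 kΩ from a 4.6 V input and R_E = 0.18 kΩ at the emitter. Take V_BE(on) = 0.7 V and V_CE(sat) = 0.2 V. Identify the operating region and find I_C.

Assume active: I_B = (4.6 − 0.7)/(22 + 81×0.18) = 0.107 mA, I_C = β·I_B = 8.53 mA.
Then V_CE = 14 − 8.53×4.7 − 8.64×0.18 = -27.6 V < 0.2 V — the active assumption fails.
Re-solve with V_CE = 0.2 V. KCL at the emitter: V_E/R_E = (V_BB−0.7−V_E)/R_B + (V_CC−0.2−V_E)/R_C, giving V_E = 0.536 V.
I_C = (V_CC − 0.2 − V_E)/R_C = (13.8 − 0.536)/4.7 = 2.82 mA.
Check: I_B = (3.9 − 0.536)/22 = 0.153 mA, and β·I_B = 12.2 mA > I_C, confirming saturation.

saturation; I_C ≈ 2.8 mA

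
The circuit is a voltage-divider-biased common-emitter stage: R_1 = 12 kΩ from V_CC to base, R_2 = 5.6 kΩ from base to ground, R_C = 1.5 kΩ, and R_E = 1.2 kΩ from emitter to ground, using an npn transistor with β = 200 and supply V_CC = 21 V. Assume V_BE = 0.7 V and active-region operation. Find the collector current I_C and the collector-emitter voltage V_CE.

I_C ≈ 4.9 mA, V_CE ≈ 7.8 V

Thevenize the base divider: V_Th = V_CC·R_2/(R_1+R_2) = 21×5.6/17.6 = 6.68 V, R_Th = R_1‖R_2 = 3.82 kΩ.
Base-emitter loop: V_Th = I_B·R_Th + V_BE + (β+1)I_B·R_E, so I_B = (6.68 − 0.7) / (3.82 + 201×1.2) = 0.0244 mA.
I_C = β·I_B = 200×0.0244 = 4.88 mA, and I_E = (β+1)I_B = 4.91 mA.
V_CE = V_CC − I_C·R_C − I_E·R_E = 21 − 4.88×1.5 − 4.91×1.2 = 7.79 V.
V_CE = 7.79 V > 0.2 V confirms active-region operation.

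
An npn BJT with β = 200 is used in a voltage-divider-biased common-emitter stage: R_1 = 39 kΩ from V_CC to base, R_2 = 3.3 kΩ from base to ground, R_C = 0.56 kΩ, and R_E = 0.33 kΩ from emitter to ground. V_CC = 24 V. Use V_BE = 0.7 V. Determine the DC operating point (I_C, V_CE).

Thevenize the base divider: V_Th = V_CC·R_2/(R_1+R_2) = 24×3.3/42.3 = 1.87 V, R_Th = R_1‖R_2 = 3.04 kΩ.
Base-emitter loop: V_Th = I_B·R_Th + V_BE + (β+1)I_B·R_E, so I_B = (1.87 − 0.7) / (3.04 + 201×0.33) = 0.0169 mA.
I_C = β·I_B = 200×0.0169 = 3.38 mA, and I_E = (β+1)I_B = 3.4 mA.
V_CE = V_CC − I_C·R_C − I_E·R_E = 24 − 3.38×0.56 − 3.4×0.33 = 21 V.
V_CE = 21 V > 0.2 V confirms active-region operation.

I_C ≈ 3.4 mA, V_CE ≈ 21 V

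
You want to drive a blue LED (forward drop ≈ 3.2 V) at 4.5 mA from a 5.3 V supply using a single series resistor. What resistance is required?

R ≈ 0.47 kΩ

The resistor drops V_S − V_D = 5.3 − 3.2 = 2.1 V at 4.5 mA.
R = 2.1 V / 4.5 mA = 0.467 kΩ.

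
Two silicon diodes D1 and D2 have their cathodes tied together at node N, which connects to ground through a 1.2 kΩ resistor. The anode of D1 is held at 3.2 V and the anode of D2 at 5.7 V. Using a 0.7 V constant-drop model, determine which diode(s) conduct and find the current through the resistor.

Only D2 conducts; I_R ≈ 4.2 mA

Assume both conduct. Then node N would need to be at both 3.2−0.7 = 2.5 V and 5.7−0.7 = 5 V, which is impossible.
Assume only D2 conducts: V_N = 5.7 − 0.7 = 5 V, so I_R = 5/1.2 = 4.17 mA.
Check D1: its anode-to-cathode voltage is 3.2 − 5 = -1.8 V < 0.7 V, so it is off. The assumption is consistent.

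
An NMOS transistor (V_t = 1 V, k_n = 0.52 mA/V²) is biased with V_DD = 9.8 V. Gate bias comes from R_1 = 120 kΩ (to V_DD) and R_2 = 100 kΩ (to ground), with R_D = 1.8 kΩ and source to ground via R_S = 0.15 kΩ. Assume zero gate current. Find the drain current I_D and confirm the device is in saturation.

V_G = V_DD·R_2/(R_1+R_2) = 9.8×100/220 = 4.45 V.
Assume saturation: I_D = (k_n/2)(V_GS − V_t)² with V_GS = V_G − I_D·R_S = 4.45 − 0.15·I_D.
Substituting gives 0.00585·I_D² − 1.27·I_D + 3.1 = 0, with roots I_D = 2.47 or 215 mA.
The root I_D = 215 mA gives V_GS = -27.7 V ≤ V_t, so take I_D = 2.47 mA.
Then V_GS = 4.08 V and V_DS = V_DD − I_D(R_D+R_S) = 9.8 − 2.47×1.95 = 4.98 V.
Saturation requires V_DS ≥ V_GS − V_t = 3.08 V; 4.98 ≥ 3.08 ✓.

I_D ≈ 2.5 mA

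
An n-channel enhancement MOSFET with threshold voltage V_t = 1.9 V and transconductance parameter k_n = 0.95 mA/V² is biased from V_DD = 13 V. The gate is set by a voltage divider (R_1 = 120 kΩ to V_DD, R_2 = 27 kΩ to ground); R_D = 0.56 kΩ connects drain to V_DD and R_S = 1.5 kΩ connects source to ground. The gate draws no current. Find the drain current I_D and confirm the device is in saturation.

V_G = V_DD·R_2/(R_1+R_2) = 13×27/147 = 2.39 V.
Assume saturation: I_D = (k_n/2)(V_GS − V_t)² with V_GS = V_G − I_D·R_S = 2.39 − 1.5·I_D.
Substituting gives 1.07·I_D² − 1.7·I_D + 0.113 = 0, with roots I_D = 0.0697 or 1.52 mA.
The root I_D = 1.52 mA gives V_GS = 0.113 V ≤ V_t, so take I_D = 0.0697 mA.
Then V_GS = 2.28 V and V_DS = V_DD − I_D(R_D+R_S) = 13 − 0.0697×2.06 = 12.9 V.
Saturation requires V_DS ≥ V_GS − V_t = 0.383 V; 12.9 ≥ 0.383 ✓.

I_D ≈ 0.07 mA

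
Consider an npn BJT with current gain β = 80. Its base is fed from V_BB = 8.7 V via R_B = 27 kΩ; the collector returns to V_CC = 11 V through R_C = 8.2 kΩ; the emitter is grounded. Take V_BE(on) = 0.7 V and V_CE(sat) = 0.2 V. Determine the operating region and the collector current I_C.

saturation; I_C ≈ 1.3 mA

Assume active: I_B = (8.7 − 0.7)/27 = 0.296 mA, giving I_C = β·I_B = 23.7 mA.
But then V_CE = 11 − 23.7×8.2 = -183 V < V_CE(sat) = 0.2 V — impossible in the active region.
So the transistor is saturated. With V_CE = 0.2 V, I_C = (V_CC − 0.2)/R_C = 10.8/8.2 = 1.32 mA.
Check: β·I_B = 23.7 mA > I_C = 1.32 mA, confirming saturation.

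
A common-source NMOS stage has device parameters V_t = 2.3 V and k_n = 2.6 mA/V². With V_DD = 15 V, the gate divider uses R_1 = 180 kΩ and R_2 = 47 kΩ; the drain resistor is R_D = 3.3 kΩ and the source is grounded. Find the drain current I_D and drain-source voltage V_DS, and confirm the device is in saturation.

V_G = V_DD·R_2/(R_1+R_2) = 15×47/227 = 3.11 V. With the source grounded, V_GS = V_G = 3.11 V.
Assume saturation: I_D = (k_n/2)(V_GS − V_t)² = (2.6/2)×(3.11 − 2.3)² = 1.3×0.806² = 0.844 mA.
V_DS = V_DD − I_D·R_D = 15 − 0.844×3.3 = 12.2 V.
Saturation requires V_DS ≥ V_GS − V_t = 0.806 V; 12.2 ≥ 0.806 ✓.

I_D ≈ 0.84 mA, V_DS ≈ 12 V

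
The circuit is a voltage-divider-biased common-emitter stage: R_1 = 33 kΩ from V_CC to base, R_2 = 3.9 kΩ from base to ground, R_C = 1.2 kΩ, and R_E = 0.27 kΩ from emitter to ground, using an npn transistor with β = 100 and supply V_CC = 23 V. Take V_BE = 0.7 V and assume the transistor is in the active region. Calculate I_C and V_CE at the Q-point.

I_C ≈ 5.6 mA, V_CE ≈ 15 V

Thevenize the base divider: V_Th = V_CC·R_2/(R_1+R_2) = 23×3.9/36.9 = 2.43 V, R_Th = R_1‖R_2 = 3.49 kΩ.
Base-emitter loop: V_Th = I_B·R_Th + V_BE + (β+1)I_B·R_E, so I_B = (2.43 − 0.7) / (3.49 + 101×0.27) = 0.0563 mA.
I_C = β·I_B = 100×0.0563 = 5.63 mA, and I_E = (β+1)I_B = 5.68 mA.
V_CE = V_CC − I_C·R_C − I_E·R_E = 23 − 5.63×1.2 − 5.68×0.27 = 14.7 V.
V_CE = 14.7 V > 0.2 V confirms active-region operation.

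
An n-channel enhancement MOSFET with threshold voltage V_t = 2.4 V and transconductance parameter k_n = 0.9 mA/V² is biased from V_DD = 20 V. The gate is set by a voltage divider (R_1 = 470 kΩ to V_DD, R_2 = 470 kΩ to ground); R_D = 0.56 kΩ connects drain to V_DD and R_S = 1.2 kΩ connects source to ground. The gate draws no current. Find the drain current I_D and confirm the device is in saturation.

V_G = V_DD·R_2/(R_1+R_2) = 20×470/940 = 10 V.
Assume saturation: I_D = (k_n/2)(V_GS − V_t)² with V_GS = V_G − I_D·R_S = 10 − 1.2·I_D.
Substituting gives 0.648·I_D² − 9.21·I_D + 26 = 0, with roots I_D = 3.88 or 10.3 mA.
The root I_D = 10.3 mA gives V_GS = -2.39 V ≤ V_t, so take I_D = 3.88 mA.
Then V_GS = 5.34 V and V_DS = V_DD − I_D(R_D+R_S) = 20 − 3.88×1.76 = 13.2 V.
Saturation requires V_DS ≥ V_GS − V_t = 2.94 V; 13.2 ≥ 2.94 ✓.

I_D ≈ 3.9 mA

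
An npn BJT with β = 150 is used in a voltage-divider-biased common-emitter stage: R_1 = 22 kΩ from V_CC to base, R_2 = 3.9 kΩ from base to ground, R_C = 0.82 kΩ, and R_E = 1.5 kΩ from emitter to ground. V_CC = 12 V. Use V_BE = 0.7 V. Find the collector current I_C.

Thevenize the base divider: V_Th = V_CC·R_2/(R_1+R_2) = 12×3.9/25.9 = 1.81 V, R_Th = R_1‖R_2 = 3.31 kΩ.
Base-emitter loop: V_Th = I_B·R_Th + V_BE + (β+1)I_B·R_E, so I_B = (1.81 − 0.7) / (3.31 + 151×1.5) = 0.00482 mA.
I_C = β·I_B = 150×0.00482 = 0.723 mA, and I_E = (β+1)I_B = 0.727 mA.
V_CE = V_CC − I_C·R_C − I_E·R_E = 12 − 0.723×0.82 − 0.727×1.5 = 10.3 V.
V_CE = 10.3 V > 0.2 V confirms active-region operation.

I_C ≈ 0.72 mA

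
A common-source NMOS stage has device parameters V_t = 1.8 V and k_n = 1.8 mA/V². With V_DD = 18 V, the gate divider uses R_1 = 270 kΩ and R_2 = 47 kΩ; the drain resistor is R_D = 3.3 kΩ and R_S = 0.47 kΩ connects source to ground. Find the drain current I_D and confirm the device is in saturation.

V_G = V_DD·R_2/(R_1+R_2) = 18×47/317 = 2.67 V.
Assume saturation: I_D = (k_n/2)(V_GS − V_t)² with V_GS = V_G − I_D·R_S = 2.67 − 0.47·I_D.
Substituting gives 0.199·I_D² − 1.73·I_D + 0.679 = 0, with roots I_D = 0.411 or 8.32 mA.
The root I_D = 8.32 mA gives V_GS = -1.24 V ≤ V_t, so take I_D = 0.411 mA.
Then V_GS = 2.48 V and V_DS = V_DD − I_D(R_D+R_S) = 18 − 0.411×3.77 = 16.5 V.
Saturation requires V_DS ≥ V_GS − V_t = 0.676 V; 16.5 ≥ 0.676 ✓.

I_D ≈ 0.41 mA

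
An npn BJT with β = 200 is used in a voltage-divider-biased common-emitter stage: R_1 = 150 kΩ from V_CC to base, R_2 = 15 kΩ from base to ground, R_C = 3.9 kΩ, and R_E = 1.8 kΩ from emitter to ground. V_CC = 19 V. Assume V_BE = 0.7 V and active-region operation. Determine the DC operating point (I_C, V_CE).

Thevenize the base divider: V_Th = V_CC·R_2/(R_1+R_2) = 19×15/165 = 1.73 V, R_Th = R_1‖R_2 = 13.6 kΩ.
Base-emitter loop: V_Th = I_B·R_Th + V_BE + (β+1)I_B·R_E, so I_B = (1.73 − 0.7) / (13.6 + 201×1.8) = 0.00274 mA.
I_C = β·I_B = 200×0.00274 = 0.547 mA, and I_E = (β+1)I_B = 0.55 mA.
V_CE = V_CC − I_C·R_C − I_E·R_E = 19 − 0.547×3.9 − 0.55×1.8 = 15.9 V.
V_CE = 15.9 V > 0.2 V confirms active-region operation.

I_C ≈ 0.55 mA, V_CE ≈ 16 V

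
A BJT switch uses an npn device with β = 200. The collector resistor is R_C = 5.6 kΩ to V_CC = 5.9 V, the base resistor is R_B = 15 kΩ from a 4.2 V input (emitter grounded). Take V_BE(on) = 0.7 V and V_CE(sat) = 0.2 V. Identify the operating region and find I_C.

Assume active: I_B = (4.2 − 0.7)/15 = 0.233 mA, giving I_C = β·I_B = 46.7 mA.
But then V_CE = 5.9 − 46.7×5.6 = -255 V < V_CE(sat) = 0.2 V — impossible in the active region.
So the transistor is saturated. With V_CE = 0.2 V, I_C = (V_CC − 0.2)/R_C = 5.7/5.6 = 1.02 mA.
Check: β·I_B = 46.7 mA > I_C = 1.02 mA, confirming saturation.

saturation; I_C ≈ 1 mA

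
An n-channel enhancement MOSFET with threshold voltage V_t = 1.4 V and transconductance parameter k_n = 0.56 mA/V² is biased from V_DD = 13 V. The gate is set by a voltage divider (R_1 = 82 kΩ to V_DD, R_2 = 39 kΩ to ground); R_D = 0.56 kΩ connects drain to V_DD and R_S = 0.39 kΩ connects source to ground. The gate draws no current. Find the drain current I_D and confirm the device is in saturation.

V_G = V_DD·R_2/(R_1+R_2) = 13×39/121 = 4.19 V.
Assume saturation: I_D = (k_n/2)(V_GS − V_t)² with V_GS = V_G − I_D·R_S = 4.19 − 0.39·I_D.
Substituting gives 0.0426·I_D² − 1.61·I_D + 2.18 = 0, with roots I_D = 1.41 or 36.4 mA.
The root I_D = 36.4 mA gives V_GS = -10 V ≤ V_t, so take I_D = 1.41 mA.
Then V_GS = 3.64 V and V_DS = V_DD − I_D(R_D+R_S) = 13 − 1.41×0.95 = 11.7 V.
Saturation requires V_DS ≥ V_GS − V_t = 2.24 V; 11.7 ≥ 2.24 ✓.

I_D ≈ 1.4 mA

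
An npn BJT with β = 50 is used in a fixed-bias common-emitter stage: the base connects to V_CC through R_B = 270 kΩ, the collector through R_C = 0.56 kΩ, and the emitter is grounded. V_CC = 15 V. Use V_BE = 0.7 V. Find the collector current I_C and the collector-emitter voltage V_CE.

Base loop: V_CC = I_B·R_B + V_BE, so I_B = (15 − 0.7)/270 kΩ = 0.053 mA.
In the active region I_C = β·I_B = 50 × 0.053 = 2.65 mA.
Collector loop: V_CE = V_CC − I_C·R_C = 15 − 2.65×0.56 = 13.5 V.
Since V_CE = 13.5 V > V_CE(sat) ≈ 0.2 V, the transistor is in the active region as assumed.

I_C ≈ 2.6 mA, V_CE ≈ 14 V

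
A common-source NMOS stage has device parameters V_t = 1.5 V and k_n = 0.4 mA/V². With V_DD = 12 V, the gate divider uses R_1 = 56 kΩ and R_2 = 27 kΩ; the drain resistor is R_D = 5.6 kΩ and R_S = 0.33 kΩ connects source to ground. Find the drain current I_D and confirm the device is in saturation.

I_D ≈ 0.89 mA

V_G = V_DD·R_2/(R_1+R_2) = 12×27/83 = 3.9 V.
Assume saturation: I_D = (k_n/2)(V_GS − V_t)² with V_GS = V_G − I_D·R_S = 3.9 − 0.33·I_D.
Substituting gives 0.0218·I_D² − 1.32·I_D + 1.16 = 0, with roots I_D = 0.89 or 59.6 mA.
The root I_D = 59.6 mA gives V_GS = -15.8 V ≤ V_t, so take I_D = 0.89 mA.
Then V_GS = 3.61 V and V_DS = V_DD − I_D(R_D+R_S) = 12 − 0.89×5.93 = 6.72 V.
Saturation requires V_DS ≥ V_GS − V_t = 2.11 V; 6.72 ≥ 2.11 ✓.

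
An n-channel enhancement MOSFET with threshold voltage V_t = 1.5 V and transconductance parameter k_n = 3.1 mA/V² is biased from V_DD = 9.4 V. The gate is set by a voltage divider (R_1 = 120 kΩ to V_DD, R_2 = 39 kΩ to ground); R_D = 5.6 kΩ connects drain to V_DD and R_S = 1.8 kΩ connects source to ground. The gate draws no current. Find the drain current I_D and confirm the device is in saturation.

I_D ≈ 0.23 mA

V_G = V_DD·R_2/(R_1+R_2) = 9.4×39/159 = 2.31 V.
Assume saturation: I_D = (k_n/2)(V_GS − V_t)² with V_GS = V_G − I_D·R_S = 2.31 − 1.8·I_D.
Substituting gives 5.02·I_D² − 5.5·I_D + 1.01 = 0, with roots I_D = 0.232 or 0.862 mA.
The root I_D = 0.862 mA gives V_GS = 0.754 V ≤ V_t, so take I_D = 0.232 mA.
Then V_GS = 1.89 V and V_DS = V_DD − I_D(R_D+R_S) = 9.4 − 0.232×7.4 = 7.68 V.
Saturation requires V_DS ≥ V_GS − V_t = 0.387 V; 7.68 ≥ 0.387 ✓.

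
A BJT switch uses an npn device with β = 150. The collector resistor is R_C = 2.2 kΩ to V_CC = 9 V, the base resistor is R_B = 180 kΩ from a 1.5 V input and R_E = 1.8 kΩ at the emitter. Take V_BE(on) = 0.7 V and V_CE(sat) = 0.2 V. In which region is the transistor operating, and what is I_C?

active; I_C ≈ 0.27 mA

Assume active. Base-emitter loop: I_B = (V_BB − V_BE)/(R_B + (β+1)R_E) = (1.5 − 0.7)/(180 + 151×1.8) = 0.00177 mA.
I_C = β·I_B = 150×0.00177 = 0.266 mA.
V_CE = V_CC − I_C·R_C − I_E·R_E = 9 − 0.266×2.2 − 0.267×1.8 = 7.93 V > V_CE(sat), so the active-region assumption holds.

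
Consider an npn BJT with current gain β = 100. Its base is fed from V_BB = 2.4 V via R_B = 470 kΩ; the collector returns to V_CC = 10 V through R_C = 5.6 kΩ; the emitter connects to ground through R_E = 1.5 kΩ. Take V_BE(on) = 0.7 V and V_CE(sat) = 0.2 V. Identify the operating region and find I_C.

active; I_C ≈ 0.27 mA

Assume active. Base-emitter loop: I_B = (V_BB − V_BE)/(R_B + (β+1)R_E) = (2.4 − 0.7)/(470 + 101×1.5) = 0.00274 mA.
I_C = β·I_B = 100×0.00274 = 0.274 mA.
V_CE = V_CC − I_C·R_C − I_E·R_E = 10 − 0.274×5.6 − 0.276×1.5 = 8.05 V > V_CE(sat), so the active-region assumption holds.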